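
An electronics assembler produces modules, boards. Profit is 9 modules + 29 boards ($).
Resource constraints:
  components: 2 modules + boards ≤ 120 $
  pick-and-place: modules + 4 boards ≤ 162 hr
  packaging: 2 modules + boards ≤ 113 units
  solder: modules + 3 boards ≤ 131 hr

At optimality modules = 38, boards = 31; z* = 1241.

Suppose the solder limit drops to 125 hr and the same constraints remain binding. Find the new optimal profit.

1199

At the optimum: components uses 107 of 120 (slack = 13); pick-and-place uses 162 of 162 (binding); packaging uses 107 of 113 (slack = 6); solder uses 131 of 131 (binding).
Slack constraints have shadow price 0 (complementary slackness).
Dual feasibility on the basic columns requires 1·y_pick-and-place + 1·y_solder = 9, 4·y_pick-and-place + 3·y_solder = 29.
Solving: y_pick-and-place = 2, y_solder = 7.
Δz = y_solder·Δb = 7 × (-6) = -42, so new z* = 1241 − 42 = 1199.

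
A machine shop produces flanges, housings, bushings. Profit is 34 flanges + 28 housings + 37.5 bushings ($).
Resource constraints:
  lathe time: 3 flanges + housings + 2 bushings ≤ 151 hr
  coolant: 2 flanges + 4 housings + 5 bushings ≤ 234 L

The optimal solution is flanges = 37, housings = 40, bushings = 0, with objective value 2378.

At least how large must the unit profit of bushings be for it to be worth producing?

Both lathe time and coolant are binding at x*.
Dual feasibility on the basic columns requires 3·y_lathe time + 2·y_coolant = 34, 1·y_lathe time + 4·y_coolant = 28.
Solving: y_lathe time = 8, y_coolant = 5.
bushings enters the basis when its profit ≥ yᵀa₃ = 8·2 + 5·5 = 41.

41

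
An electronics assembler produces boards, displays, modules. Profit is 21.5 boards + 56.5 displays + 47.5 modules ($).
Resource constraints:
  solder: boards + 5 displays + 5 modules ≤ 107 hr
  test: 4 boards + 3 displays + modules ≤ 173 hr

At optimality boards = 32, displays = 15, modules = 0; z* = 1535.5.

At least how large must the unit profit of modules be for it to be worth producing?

50.5

Check each constraint at x*: solder 107/107 (tight); test 173/173 (tight).
The binding rows give the dual system: 1·y_solder + 4·y_test = 21.5 and 5·y_solder + 3·y_test = 56.5.
Solving: y_solder = 9.5, y_test = 3.
modules enters the basis when its profit ≥ yᵀa₃ = 9.5·5 + 3·1 = 50.5.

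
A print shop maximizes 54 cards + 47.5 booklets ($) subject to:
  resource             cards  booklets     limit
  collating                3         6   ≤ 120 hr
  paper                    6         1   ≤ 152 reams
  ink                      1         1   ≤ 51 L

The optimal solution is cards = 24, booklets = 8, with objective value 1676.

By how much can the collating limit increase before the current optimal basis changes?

Binding constraints: collating, paper. The basis is B = [[3,6],[6,1]] with det -33.
Per unit increase in collating, x* moves by d = (-0.0303, 0.1818).
The basis stays optimal until ink becomes binding; allowable increase = 125.4 hr.

125.4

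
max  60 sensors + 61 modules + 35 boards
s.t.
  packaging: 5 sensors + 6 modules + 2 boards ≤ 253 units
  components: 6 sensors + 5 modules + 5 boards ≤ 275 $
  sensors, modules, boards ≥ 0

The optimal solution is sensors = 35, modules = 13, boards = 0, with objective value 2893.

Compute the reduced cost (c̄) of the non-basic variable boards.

At the optimum: packaging uses 253 of 253 (binding); components uses 275 of 275 (binding).
From A_Bᵀ y = c: 5·y_packaging + 6·y_components = 60; 6·y_packaging + 5·y_components = 61.
This yields shadow prices y_packaging = 6, y_components = 5.
Reduced cost of boards: c₃ − yᵀa₃ = 35 − (6·2 + 5·5) = 35 − 37 = -2.

-2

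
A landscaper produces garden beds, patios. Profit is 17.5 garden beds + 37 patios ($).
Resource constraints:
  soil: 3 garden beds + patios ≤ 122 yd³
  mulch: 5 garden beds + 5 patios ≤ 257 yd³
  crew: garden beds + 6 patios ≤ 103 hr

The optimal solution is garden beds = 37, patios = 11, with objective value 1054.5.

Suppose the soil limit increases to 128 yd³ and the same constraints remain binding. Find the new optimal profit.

Binding: soil and crew. Non-binding: mulch (17 unused).
Since mulch is not tight, its dual is 0.
Dual feasibility on the basic columns requires 3·y_soil + 1·y_crew = 17.5, 1·y_soil + 6·y_crew = 37.
This yields shadow prices y_soil = 4, y_crew = 5.5.
Δz = y_soil·Δb = 4 × (6) = 24, so new z* = 1054.5 + 24 = 1078.5.

1078.5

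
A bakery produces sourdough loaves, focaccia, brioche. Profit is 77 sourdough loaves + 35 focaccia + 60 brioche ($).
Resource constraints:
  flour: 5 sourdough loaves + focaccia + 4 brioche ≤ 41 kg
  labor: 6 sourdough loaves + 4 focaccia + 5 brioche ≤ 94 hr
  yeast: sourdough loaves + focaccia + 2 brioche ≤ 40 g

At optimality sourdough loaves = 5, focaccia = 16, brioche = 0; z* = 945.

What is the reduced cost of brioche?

-3

At the optimum: flour uses 41 of 41 (binding); labor uses 94 of 94 (binding); yeast uses 21 of 40 (slack = 19).
By complementary slackness, y = 0 for the non-binding constraint.
Dual feasibility on the basic columns requires 5·y_flour + 6·y_labor = 77, 1·y_flour + 4·y_labor = 35.
→ y_flour = 7 and y_labor = 7.
Reduced cost of brioche: c₃ − yᵀa₃ = 60 − (7·4 + 7·5) = 60 − 63 = -3.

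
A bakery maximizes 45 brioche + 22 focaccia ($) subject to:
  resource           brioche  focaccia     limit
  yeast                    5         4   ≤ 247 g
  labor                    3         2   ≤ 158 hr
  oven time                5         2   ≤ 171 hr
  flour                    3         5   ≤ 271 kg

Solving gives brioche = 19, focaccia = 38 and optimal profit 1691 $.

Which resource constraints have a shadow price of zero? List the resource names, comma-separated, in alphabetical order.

flour, labor

yeast: 247/247 (binding)
labor: 133/158 (slack 25)
oven time: 171/171 (binding)
flour: 247/271 (slack 24)
By complementary slackness, a constraint with positive slack has shadow price 0 → flour, labor.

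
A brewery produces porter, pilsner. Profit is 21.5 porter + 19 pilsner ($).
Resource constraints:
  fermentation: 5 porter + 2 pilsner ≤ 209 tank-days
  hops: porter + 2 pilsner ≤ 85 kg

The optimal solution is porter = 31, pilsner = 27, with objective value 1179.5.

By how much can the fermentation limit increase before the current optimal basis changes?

Binding constraints: fermentation, hops. The basis is B = [[5,2],[1,2]] with det 8.
Per unit increase in fermentation, x* moves by d = (0.25, -0.125).
The basis stays optimal until pilsner reaches 0; allowable increase = 216 tank-days.

216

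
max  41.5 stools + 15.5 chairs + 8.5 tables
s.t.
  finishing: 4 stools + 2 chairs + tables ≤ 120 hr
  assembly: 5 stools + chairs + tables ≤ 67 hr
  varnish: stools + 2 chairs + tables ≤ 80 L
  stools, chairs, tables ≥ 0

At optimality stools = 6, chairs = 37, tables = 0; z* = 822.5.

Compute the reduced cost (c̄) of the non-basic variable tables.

Check each constraint at x*: finishing 98/120 (slack 22); assembly 67/67 (tight); varnish 80/80 (tight).
Slack constraints have shadow price 0 (complementary slackness).
Dual feasibility on the basic columns requires 5·y_assembly + 1·y_varnish = 41.5, 1·y_assembly + 2·y_varnish = 15.5.
→ y_assembly = 7.5 and y_varnish = 4.
Reduced cost of tables: c₃ − yᵀa₃ = 8.5 − (7.5·1 + 4·1) = 8.5 − 11.5 = -3.

-3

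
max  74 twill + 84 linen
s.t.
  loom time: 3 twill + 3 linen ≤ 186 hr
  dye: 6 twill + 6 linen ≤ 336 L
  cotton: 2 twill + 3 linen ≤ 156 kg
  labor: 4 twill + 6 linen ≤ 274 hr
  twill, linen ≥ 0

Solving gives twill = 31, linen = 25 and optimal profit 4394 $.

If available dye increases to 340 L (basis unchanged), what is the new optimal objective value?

Binding: dye and labor. Non-binding: loom time (18 unused), cotton (19 unused).
Slack constraints have shadow price 0 (complementary slackness).
From A_Bᵀ y = c: 6·y_dye + 4·y_labor = 74; 6·y_dye + 6·y_labor = 84.
Solving: y_dye = 9, y_labor = 5.
Δz = y_dye·Δb = 9 × (4) = 36, so new z* = 4394 + 36 = 4430.

4430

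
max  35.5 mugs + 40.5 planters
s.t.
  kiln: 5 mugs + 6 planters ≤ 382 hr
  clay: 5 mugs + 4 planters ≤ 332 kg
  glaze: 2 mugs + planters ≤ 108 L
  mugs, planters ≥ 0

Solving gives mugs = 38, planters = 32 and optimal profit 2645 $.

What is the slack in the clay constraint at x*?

14

clay used = 5·38 + 4·32 = 318; slack = 332 − 318 = 14.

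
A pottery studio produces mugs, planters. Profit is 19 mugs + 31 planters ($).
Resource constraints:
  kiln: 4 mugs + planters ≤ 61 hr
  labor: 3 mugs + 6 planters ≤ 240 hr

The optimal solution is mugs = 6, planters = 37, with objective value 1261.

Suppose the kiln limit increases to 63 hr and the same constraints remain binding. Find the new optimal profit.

Check each constraint at x*: kiln 61/61 (tight); labor 240/240 (tight).
Dual feasibility on the basic columns requires 4·y_kiln + 3·y_labor = 19, 1·y_kiln + 6·y_labor = 31.
Solving: y_kiln = 1, y_labor = 5.
Δz = y_kiln·Δb = 1 × (2) = 2, so new z* = 1261 + 2 = 1263.

1263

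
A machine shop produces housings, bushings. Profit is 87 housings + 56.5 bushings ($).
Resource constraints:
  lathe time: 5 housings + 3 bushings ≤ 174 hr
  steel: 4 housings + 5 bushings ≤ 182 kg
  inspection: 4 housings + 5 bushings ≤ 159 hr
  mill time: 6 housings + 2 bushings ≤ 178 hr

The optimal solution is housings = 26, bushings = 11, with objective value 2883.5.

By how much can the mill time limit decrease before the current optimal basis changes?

114.4

Binding constraints: inspection, mill time. The basis is B = [[4,5],[6,2]] with det -22.
Per unit decrease in mill time, x* moves by d = (-0.2273, 0.1818).
The basis stays optimal until housings reaches 0; allowable decrease = 114.4 hr.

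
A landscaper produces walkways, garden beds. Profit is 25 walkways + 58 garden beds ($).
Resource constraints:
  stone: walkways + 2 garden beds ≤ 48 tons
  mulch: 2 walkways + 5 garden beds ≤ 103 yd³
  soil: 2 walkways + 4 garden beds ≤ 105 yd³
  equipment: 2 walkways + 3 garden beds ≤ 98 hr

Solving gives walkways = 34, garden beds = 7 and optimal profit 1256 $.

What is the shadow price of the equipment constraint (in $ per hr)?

Check each constraint at x*: stone 48/48 (tight); mulch 103/103 (tight); soil 96/105 (slack 9); equipment 89/98 (slack 9).
By complementary slackness, y = 0 for the non-binding constraints.
The binding rows give the dual system: 1·y_stone + 2·y_mulch = 25 and 2·y_stone + 5·y_mulch = 58.
Solving: y_stone = 9, y_mulch = 8.
Shadow price of equipment = 0.

0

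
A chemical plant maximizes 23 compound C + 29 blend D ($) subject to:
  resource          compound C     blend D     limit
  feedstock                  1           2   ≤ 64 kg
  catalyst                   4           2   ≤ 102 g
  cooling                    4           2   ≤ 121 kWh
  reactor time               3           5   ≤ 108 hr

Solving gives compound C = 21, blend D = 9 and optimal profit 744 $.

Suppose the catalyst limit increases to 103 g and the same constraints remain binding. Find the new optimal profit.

746

Binding: catalyst and reactor time. Non-binding: feedstock (25 unused), cooling (19 unused).
By complementary slackness, y = 0 for the non-binding constraints.
The binding rows give the dual system: 4·y_catalyst + 3·y_reactor time = 23 and 2·y_catalyst + 5·y_reactor time = 29.
Solving: y_catalyst = 2, y_reactor time = 5.
Δz = y_catalyst·Δb = 2 × (1) = 2, so new z* = 744 + 2 = 746.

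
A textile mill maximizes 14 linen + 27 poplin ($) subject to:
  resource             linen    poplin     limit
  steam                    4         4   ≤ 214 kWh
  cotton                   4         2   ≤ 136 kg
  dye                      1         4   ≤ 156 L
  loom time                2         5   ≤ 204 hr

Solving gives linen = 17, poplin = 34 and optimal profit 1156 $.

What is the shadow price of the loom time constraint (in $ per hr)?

5

At the optimum: steam uses 204 of 214 (slack = 10); cotton uses 136 of 136 (binding); dye uses 153 of 156 (slack = 3); loom time uses 204 of 204 (binding).
By complementary slackness, y = 0 for the non-binding constraints.
The binding rows give the dual system: 4·y_cotton + 2·y_loom time = 14 and 2·y_cotton + 5·y_loom time = 27.
This yields shadow prices y_cotton = 1, y_loom time = 5.
Shadow price of loom time = 5.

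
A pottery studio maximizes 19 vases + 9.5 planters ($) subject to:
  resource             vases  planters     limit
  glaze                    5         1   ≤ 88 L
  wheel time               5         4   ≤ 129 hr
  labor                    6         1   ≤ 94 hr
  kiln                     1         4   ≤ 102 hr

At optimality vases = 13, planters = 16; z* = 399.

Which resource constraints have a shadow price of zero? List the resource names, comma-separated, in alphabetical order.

glaze: 81/88 (slack 7)
wheel time: 129/129 (binding)
labor: 94/94 (binding)
kiln: 77/102 (slack 25)
By complementary slackness, a constraint with positive slack has shadow price 0 → glaze, kiln.

glaze, kiln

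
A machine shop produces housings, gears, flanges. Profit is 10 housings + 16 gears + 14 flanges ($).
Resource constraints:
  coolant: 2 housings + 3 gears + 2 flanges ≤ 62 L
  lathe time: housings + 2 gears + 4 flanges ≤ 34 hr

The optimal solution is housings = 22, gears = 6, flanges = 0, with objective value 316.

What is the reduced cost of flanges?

-2

At the optimum: coolant uses 62 of 62 (binding); lathe time uses 34 of 34 (binding).
From A_Bᵀ y = c: 2·y_coolant + 1·y_lathe time = 10; 3·y_coolant + 2·y_lathe time = 16.
Solving: y_coolant = 4, y_lathe time = 2.
Reduced cost of flanges: c₃ − yᵀa₃ = 14 − (4·2 + 2·4) = 14 − 16 = -2.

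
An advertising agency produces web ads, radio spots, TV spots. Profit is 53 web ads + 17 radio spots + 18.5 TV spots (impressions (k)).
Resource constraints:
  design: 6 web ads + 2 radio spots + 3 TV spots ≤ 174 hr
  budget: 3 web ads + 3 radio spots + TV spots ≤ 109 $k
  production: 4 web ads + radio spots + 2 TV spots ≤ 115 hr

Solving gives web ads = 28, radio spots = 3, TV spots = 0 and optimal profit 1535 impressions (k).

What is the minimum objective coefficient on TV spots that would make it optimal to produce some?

Check each constraint at x*: design 174/174 (tight); budget 93/109 (slack 16); production 115/115 (tight).
Slack constraints have shadow price 0 (complementary slackness).
Dual feasibility on the basic columns requires 6·y_design + 4·y_production = 53, 2·y_design + 1·y_production = 17.
→ y_design = 7.5 and y_production = 2.
TV spots enters the basis when its profit ≥ yᵀa₃ = 7.5·3 + 2·2 = 26.5.

26.5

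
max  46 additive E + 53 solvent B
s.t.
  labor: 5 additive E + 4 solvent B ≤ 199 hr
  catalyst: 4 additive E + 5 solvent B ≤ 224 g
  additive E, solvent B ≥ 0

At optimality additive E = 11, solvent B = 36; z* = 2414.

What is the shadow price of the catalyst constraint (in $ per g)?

Both labor and catalyst are binding at x*.
Dual feasibility on the basic columns requires 5·y_labor + 4·y_catalyst = 46, 4·y_labor + 5·y_catalyst = 53.
Solving: y_labor = 2, y_catalyst = 9.
Shadow price of catalyst = 9.

9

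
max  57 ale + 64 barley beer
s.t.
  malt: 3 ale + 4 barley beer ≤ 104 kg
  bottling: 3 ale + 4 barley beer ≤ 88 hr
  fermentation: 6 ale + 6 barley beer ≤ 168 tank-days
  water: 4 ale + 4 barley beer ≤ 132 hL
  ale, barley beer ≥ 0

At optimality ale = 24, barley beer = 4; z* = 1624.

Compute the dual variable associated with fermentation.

6

Check each constraint at x*: malt 88/104 (slack 16); bottling 88/88 (tight); fermentation 168/168 (tight); water 112/132 (slack 20).
Since malt, water are not tight, their duals are 0.
Dual feasibility on the basic columns requires 3·y_bottling + 6·y_fermentation = 57, 4·y_bottling + 6·y_fermentation = 64.
→ y_bottling = 7 and y_fermentation = 6.
Shadow price of fermentation = 6.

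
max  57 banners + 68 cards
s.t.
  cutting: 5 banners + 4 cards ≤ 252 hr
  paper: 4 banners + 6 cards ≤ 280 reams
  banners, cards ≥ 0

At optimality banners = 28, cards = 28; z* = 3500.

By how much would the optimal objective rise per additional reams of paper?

8

Both cutting and paper are binding at x*.
From A_Bᵀ y = c: 5·y_cutting + 4·y_paper = 57; 4·y_cutting + 6·y_paper = 68.
→ y_cutting = 5 and y_paper = 8.
Shadow price of paper = 8.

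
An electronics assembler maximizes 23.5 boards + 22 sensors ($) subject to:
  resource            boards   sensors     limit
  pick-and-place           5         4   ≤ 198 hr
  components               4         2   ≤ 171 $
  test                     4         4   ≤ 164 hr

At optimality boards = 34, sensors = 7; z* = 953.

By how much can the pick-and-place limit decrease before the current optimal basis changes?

34

Binding constraints: pick-and-place, test. The basis is B = [[5,4],[4,4]] with det 4.
Per unit decrease in pick-and-place, x* moves by d = (-1, 1).
The basis stays optimal until boards reaches 0; allowable decrease = 34 hr.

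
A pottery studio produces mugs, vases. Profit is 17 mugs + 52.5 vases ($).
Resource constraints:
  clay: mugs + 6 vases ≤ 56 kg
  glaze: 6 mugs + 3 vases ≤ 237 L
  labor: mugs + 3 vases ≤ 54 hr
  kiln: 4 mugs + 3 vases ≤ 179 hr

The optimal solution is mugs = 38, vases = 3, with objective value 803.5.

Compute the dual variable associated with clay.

8

Check each constraint at x*: clay 56/56 (tight); glaze 237/237 (tight); labor 47/54 (slack 7); kiln 161/179 (slack 18).
Since labor, kiln are not tight, their duals are 0.
The binding rows give the dual system: 1·y_clay + 6·y_glaze = 17 and 6·y_clay + 3·y_glaze = 52.5.
This yields shadow prices y_clay = 8, y_glaze = 1.5.
Shadow price of clay = 8.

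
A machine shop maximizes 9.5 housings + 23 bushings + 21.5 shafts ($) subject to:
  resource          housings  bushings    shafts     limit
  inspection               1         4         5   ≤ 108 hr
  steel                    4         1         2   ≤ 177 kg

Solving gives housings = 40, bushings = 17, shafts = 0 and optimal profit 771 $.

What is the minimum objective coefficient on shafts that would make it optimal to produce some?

29.5

Check each constraint at x*: inspection 108/108 (tight); steel 177/177 (tight).
The binding rows give the dual system: 1·y_inspection + 4·y_steel = 9.5 and 4·y_inspection + 1·y_steel = 23.
→ y_inspection = 5.5 and y_steel = 1.
shafts enters the basis when its profit ≥ yᵀa₃ = 5.5·5 + 1·2 = 29.5.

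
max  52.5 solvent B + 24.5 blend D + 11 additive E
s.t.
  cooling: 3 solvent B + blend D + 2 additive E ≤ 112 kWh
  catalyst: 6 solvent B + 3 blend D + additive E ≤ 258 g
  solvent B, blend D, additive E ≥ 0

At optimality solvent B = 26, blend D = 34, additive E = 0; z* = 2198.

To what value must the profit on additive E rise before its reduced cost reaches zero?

At the optimum: cooling uses 112 of 112 (binding); catalyst uses 258 of 258 (binding).
The binding rows give the dual system: 3·y_cooling + 6·y_catalyst = 52.5 and 1·y_cooling + 3·y_catalyst = 24.5.
→ y_cooling = 3.5 and y_catalyst = 7.
additive E enters the basis when its profit ≥ yᵀa₃ = 3.5·2 + 7·1 = 14.

14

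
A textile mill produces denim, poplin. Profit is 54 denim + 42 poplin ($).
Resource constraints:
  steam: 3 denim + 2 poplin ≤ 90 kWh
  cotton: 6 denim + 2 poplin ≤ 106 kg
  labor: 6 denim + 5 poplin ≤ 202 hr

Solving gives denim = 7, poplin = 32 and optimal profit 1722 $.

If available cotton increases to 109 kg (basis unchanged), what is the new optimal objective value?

Binding: cotton and labor. Non-binding: steam (5 unused).
By complementary slackness, y = 0 for the non-binding constraint.
The binding rows give the dual system: 6·y_cotton + 6·y_labor = 54 and 2·y_cotton + 5·y_labor = 42.
→ y_cotton = 1 and y_labor = 8.
Δz = y_cotton·Δb = 1 × (3) = 3, so new z* = 1722 + 3 = 1725.

1725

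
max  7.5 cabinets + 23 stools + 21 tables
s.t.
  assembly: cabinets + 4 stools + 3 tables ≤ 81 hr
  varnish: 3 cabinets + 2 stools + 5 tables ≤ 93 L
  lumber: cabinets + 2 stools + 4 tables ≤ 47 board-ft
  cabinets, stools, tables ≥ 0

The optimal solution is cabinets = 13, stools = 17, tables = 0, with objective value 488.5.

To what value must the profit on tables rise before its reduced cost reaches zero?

26

Check each constraint at x*: assembly 81/81 (tight); varnish 73/93 (slack 20); lumber 47/47 (tight).
Slack constraints have shadow price 0 (complementary slackness).
Dual feasibility on the basic columns requires 1·y_assembly + 1·y_lumber = 7.5, 4·y_assembly + 2·y_lumber = 23.
→ y_assembly = 4 and y_lumber = 3.5.
tables enters the basis when its profit ≥ yᵀa₃ = 4·3 + 3.5·4 = 26.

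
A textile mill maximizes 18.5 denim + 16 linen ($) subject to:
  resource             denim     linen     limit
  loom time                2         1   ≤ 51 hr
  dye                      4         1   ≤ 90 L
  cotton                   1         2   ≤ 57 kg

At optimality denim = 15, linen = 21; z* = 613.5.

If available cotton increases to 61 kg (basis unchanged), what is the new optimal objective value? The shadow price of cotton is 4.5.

Δb = 4, so new z* = 613.5 + (4.5)·(4) = 613.5 + 18 = 631.5.

631.5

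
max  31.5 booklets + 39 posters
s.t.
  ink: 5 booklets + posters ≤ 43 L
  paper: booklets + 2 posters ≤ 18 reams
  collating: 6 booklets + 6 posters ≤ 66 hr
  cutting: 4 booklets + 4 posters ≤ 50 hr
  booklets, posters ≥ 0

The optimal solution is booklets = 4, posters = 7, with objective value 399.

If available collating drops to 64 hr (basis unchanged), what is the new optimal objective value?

391

Check each constraint at x*: ink 27/43 (slack 16); paper 18/18 (tight); collating 66/66 (tight); cutting 44/50 (slack 6).
Slack constraints have shadow price 0 (complementary slackness).
From A_Bᵀ y = c: 1·y_paper + 6·y_collating = 31.5; 2·y_paper + 6·y_collating = 39.
This yields shadow prices y_paper = 7.5, y_collating = 4.
Δz = y_collating·Δb = 4 × (-2) = -8, so new z* = 399 − 8 = 391.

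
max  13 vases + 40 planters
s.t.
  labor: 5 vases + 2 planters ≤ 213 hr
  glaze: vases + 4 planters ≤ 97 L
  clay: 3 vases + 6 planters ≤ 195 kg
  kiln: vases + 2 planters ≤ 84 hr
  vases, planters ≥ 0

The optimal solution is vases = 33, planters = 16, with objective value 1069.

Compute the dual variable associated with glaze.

7

Check each constraint at x*: labor 197/213 (slack 16); glaze 97/97 (tight); clay 195/195 (tight); kiln 65/84 (slack 19).
By complementary slackness, y = 0 for the non-binding constraints.
Dual feasibility on the basic columns requires 1·y_glaze + 3·y_clay = 13, 4·y_glaze + 6·y_clay = 40.
This yields shadow prices y_glaze = 7, y_clay = 2.
Shadow price of glaze = 7.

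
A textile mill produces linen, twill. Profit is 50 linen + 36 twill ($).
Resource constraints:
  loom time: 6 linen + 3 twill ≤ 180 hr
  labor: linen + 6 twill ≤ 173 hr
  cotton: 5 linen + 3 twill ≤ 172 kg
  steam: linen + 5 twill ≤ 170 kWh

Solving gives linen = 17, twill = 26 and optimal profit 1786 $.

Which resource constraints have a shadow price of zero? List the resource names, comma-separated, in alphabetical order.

loom time: 180/180 (binding)
labor: 173/173 (binding)
cotton: 163/172 (slack 9)
steam: 147/170 (slack 23)
By complementary slackness, a constraint with positive slack has shadow price 0 → cotton, steam.

cotton, steam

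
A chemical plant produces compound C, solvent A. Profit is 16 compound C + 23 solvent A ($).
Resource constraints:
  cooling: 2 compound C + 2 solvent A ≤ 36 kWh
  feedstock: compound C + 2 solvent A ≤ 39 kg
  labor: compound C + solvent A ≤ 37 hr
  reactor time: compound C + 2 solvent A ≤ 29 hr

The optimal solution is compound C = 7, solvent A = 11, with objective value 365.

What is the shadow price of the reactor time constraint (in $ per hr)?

At the optimum: cooling uses 36 of 36 (binding); feedstock uses 29 of 39 (slack = 10); labor uses 18 of 37 (slack = 19); reactor time uses 29 of 29 (binding).
Slack constraints have shadow price 0 (complementary slackness).
Dual feasibility on the basic columns requires 2·y_cooling + 1·y_reactor time = 16, 2·y_cooling + 2·y_reactor time = 23.
Solving: y_cooling = 4.5, y_reactor time = 7.
Shadow price of reactor time = 7.

7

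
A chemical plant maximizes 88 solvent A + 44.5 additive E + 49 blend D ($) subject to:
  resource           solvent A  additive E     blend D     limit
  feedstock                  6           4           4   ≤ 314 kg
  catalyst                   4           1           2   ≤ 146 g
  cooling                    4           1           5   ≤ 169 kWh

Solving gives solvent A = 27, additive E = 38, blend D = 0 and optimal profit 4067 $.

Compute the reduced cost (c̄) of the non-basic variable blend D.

-4

Binding: feedstock and catalyst. Non-binding: cooling (23 unused).
Since cooling is not tight, its dual is 0.
From A_Bᵀ y = c: 6·y_feedstock + 4·y_catalyst = 88; 4·y_feedstock + 1·y_catalyst = 44.5.
→ y_feedstock = 9 and y_catalyst = 8.5.
Reduced cost of blend D: c₃ − yᵀa₃ = 49 − (9·4 + 8.5·2) = 49 − 53 = -4.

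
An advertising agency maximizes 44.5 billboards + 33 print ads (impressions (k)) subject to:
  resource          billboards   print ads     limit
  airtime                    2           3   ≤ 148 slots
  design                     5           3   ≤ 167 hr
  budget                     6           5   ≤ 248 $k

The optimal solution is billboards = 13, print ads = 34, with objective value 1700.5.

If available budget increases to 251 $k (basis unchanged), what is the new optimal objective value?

Binding: design and budget. Non-binding: airtime (20 unused).
Slack constraints have shadow price 0 (complementary slackness).
The binding rows give the dual system: 5·y_design + 6·y_budget = 44.5 and 3·y_design + 5·y_budget = 33.
→ y_design = 3.5 and y_budget = 4.5.
Δz = y_budget·Δb = 4.5 × (3) = 13.5, so new z* = 1700.5 + 13.5 = 1714.

1714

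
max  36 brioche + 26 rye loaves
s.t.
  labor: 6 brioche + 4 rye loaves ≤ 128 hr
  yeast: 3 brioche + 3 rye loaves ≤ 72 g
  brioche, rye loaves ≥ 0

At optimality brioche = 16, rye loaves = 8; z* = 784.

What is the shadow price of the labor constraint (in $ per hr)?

Both labor and yeast are binding at x*.
The binding rows give the dual system: 6·y_labor + 3·y_yeast = 36 and 4·y_labor + 3·y_yeast = 26.
This yields shadow prices y_labor = 5, y_yeast = 2.
Shadow price of labor = 5.

5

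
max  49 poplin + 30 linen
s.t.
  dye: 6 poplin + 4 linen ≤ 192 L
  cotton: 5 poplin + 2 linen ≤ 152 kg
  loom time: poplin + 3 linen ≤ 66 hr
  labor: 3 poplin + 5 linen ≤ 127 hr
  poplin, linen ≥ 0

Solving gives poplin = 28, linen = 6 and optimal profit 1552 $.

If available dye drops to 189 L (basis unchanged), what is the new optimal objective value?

1532.5

Check each constraint at x*: dye 192/192 (tight); cotton 152/152 (tight); loom time 46/66 (slack 20); labor 114/127 (slack 13).
By complementary slackness, y = 0 for the non-binding constraints.
Dual feasibility on the basic columns requires 6·y_dye + 5·y_cotton = 49, 4·y_dye + 2·y_cotton = 30.
This yields shadow prices y_dye = 6.5, y_cotton = 2.
Δz = y_dye·Δb = 6.5 × (-3) = -19.5, so new z* = 1552 − 19.5 = 1532.5.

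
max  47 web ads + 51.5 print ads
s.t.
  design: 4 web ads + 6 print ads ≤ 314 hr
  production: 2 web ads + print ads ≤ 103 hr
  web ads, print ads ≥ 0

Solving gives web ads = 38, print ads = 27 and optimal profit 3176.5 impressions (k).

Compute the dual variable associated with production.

9.5

Check each constraint at x*: design 314/314 (tight); production 103/103 (tight).
From A_Bᵀ y = c: 4·y_design + 2·y_production = 47; 6·y_design + 1·y_production = 51.5.
This yields shadow prices y_design = 7, y_production = 9.5.
Shadow price of production = 9.5.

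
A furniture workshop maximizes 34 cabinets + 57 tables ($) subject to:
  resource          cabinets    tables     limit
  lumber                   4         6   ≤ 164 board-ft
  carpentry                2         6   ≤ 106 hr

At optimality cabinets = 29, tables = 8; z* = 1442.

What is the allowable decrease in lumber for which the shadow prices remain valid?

Binding constraints: lumber, carpentry. The basis is B = [[4,6],[2,6]] with det 12.
Per unit decrease in lumber, x* moves by d = (-0.5, 0.1667).
The basis stays optimal until cabinets reaches 0; allowable decrease = 58 board-ft.

58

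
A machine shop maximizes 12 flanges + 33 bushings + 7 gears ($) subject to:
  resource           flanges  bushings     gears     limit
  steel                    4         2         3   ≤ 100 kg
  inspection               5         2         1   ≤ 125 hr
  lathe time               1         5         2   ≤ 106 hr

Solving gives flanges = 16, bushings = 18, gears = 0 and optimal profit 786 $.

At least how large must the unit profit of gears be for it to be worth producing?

At the optimum: steel uses 100 of 100 (binding); inspection uses 116 of 125 (slack = 9); lathe time uses 106 of 106 (binding).
Slack constraints have shadow price 0 (complementary slackness).
Dual feasibility on the basic columns requires 4·y_steel + 1·y_lathe time = 12, 2·y_steel + 5·y_lathe time = 33.
This yields shadow prices y_steel = 1.5, y_lathe time = 6.
gears enters the basis when its profit ≥ yᵀa₃ = 1.5·3 + 6·2 = 16.5.

16.5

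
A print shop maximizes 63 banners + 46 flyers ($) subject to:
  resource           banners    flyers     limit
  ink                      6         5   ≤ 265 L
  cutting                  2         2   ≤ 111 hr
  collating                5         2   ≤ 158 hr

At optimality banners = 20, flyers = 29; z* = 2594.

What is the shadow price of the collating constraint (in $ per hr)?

Check each constraint at x*: ink 265/265 (tight); cutting 98/111 (slack 13); collating 158/158 (tight).
By complementary slackness, y = 0 for the non-binding constraint.
Dual feasibility on the basic columns requires 6·y_ink + 5·y_collating = 63, 5·y_ink + 2·y_collating = 46.
Solving: y_ink = 8, y_collating = 3.
Shadow price of collating = 3.

3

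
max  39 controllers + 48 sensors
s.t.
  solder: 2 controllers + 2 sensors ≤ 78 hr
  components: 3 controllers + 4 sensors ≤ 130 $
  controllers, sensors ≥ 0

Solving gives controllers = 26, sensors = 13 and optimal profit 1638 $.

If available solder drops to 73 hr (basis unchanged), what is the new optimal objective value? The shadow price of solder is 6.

1608

Δb = -5, so new z* = 1638 + (6)·(-5) = 1638 − 30 = 1608.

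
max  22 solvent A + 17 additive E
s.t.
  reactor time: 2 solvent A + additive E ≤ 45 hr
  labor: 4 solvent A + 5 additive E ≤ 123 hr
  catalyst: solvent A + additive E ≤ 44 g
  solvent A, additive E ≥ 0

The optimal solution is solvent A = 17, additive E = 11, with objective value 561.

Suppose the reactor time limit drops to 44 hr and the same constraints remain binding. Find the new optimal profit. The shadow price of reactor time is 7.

554

Δb = -1, so new z* = 561 + (7)·(-1) = 561 − 7 = 554.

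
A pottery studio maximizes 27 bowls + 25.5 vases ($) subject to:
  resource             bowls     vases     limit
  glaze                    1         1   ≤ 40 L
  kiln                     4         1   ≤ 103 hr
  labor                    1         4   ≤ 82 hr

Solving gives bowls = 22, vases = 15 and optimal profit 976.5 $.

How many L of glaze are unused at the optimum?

glaze used = 1·22 + 1·15 = 37; slack = 40 − 37 = 3.

3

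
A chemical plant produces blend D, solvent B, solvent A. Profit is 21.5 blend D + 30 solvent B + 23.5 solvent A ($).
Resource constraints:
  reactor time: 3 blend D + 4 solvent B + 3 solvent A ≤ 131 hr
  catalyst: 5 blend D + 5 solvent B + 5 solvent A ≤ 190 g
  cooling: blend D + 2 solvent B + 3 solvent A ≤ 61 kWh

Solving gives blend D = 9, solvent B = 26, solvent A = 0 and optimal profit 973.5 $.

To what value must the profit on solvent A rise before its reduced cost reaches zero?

Binding: reactor time and cooling. Non-binding: catalyst (15 unused).
Slack constraints have shadow price 0 (complementary slackness).
Dual feasibility on the basic columns requires 3·y_reactor time + 1·y_cooling = 21.5, 4·y_reactor time + 2·y_cooling = 30.
→ y_reactor time = 6.5 and y_cooling = 2.
solvent A enters the basis when its profit ≥ yᵀa₃ = 6.5·3 + 2·3 = 25.5.

25.5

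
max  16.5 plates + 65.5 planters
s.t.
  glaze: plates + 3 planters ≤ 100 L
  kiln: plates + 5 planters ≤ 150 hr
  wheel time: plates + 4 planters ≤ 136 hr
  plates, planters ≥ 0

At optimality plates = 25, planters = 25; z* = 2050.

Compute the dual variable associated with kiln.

8

At the optimum: glaze uses 100 of 100 (binding); kiln uses 150 of 150 (binding); wheel time uses 125 of 136 (slack = 11).
Since wheel time is not tight, its dual is 0.
Dual feasibility on the basic columns requires 1·y_glaze + 1·y_kiln = 16.5, 3·y_glaze + 5·y_kiln = 65.5.
This yields shadow prices y_glaze = 8.5, y_kiln = 8.
Shadow price of kiln = 8.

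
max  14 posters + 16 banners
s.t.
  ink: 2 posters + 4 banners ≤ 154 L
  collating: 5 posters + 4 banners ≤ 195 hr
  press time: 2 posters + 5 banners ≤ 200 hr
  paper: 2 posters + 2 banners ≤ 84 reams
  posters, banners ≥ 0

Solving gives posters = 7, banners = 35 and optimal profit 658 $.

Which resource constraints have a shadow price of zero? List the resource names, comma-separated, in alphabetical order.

ink: 154/154 (binding)
collating: 175/195 (slack 20)
press time: 189/200 (slack 11)
paper: 84/84 (binding)
By complementary slackness, a constraint with positive slack has shadow price 0 → collating, press time.

collating, press time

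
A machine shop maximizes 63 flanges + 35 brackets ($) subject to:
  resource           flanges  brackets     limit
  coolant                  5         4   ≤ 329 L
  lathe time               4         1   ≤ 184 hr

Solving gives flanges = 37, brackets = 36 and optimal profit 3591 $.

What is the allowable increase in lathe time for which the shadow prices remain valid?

Binding constraints: coolant, lathe time. The basis is B = [[5,4],[4,1]] with det -11.
Per unit increase in lathe time, x* moves by d = (0.3636, -0.4545).
The basis stays optimal until brackets reaches 0; allowable increase = 79.2 hr.

79.2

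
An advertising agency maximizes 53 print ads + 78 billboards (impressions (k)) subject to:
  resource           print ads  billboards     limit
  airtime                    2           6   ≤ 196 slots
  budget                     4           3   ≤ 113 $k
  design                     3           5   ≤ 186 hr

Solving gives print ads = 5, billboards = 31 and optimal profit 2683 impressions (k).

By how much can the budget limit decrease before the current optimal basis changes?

Binding constraints: airtime, budget. The basis is B = [[2,6],[4,3]] with det -18.
Per unit decrease in budget, x* moves by d = (-0.3333, 0.1111).
The basis stays optimal until print ads reaches 0; allowable decrease = 15 $k.

15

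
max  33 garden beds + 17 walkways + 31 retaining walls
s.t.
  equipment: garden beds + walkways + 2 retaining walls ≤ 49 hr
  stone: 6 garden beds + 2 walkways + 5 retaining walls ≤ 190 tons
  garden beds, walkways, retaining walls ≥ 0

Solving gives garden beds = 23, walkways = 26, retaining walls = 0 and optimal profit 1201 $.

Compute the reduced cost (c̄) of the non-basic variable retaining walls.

Both equipment and stone are binding at x*.
From A_Bᵀ y = c: 1·y_equipment + 6·y_stone = 33; 1·y_equipment + 2·y_stone = 17.
→ y_equipment = 9 and y_stone = 4.
Reduced cost of retaining walls: c₃ − yᵀa₃ = 31 − (9·2 + 4·5) = 31 − 38 = -7.

-7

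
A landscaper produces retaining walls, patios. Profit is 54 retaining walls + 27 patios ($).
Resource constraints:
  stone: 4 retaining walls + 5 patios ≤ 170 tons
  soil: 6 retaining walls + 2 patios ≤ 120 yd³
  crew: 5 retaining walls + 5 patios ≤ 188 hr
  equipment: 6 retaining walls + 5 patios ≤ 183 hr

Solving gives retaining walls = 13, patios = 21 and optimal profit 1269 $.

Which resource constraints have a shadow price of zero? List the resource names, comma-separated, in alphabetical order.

crew, stone

stone: 157/170 (slack 13)
soil: 120/120 (binding)
crew: 170/188 (slack 18)
equipment: 183/183 (binding)
By complementary slackness, a constraint with positive slack has shadow price 0 → crew, stone.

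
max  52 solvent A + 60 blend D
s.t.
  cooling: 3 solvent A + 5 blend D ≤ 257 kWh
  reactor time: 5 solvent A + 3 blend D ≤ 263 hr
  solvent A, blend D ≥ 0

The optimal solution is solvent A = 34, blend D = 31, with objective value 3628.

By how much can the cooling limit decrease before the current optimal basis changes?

Binding constraints: cooling, reactor time. The basis is B = [[3,5],[5,3]] with det -16.
Per unit decrease in cooling, x* moves by d = (0.1875, -0.3125).
The basis stays optimal until blend D reaches 0; allowable decrease = 99.2 kWh.

99.2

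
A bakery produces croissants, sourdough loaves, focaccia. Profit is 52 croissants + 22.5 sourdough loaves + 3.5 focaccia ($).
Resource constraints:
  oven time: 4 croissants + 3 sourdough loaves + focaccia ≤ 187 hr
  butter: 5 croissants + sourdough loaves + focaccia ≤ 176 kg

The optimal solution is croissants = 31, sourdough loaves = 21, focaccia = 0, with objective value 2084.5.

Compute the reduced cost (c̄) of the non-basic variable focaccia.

-8

Check each constraint at x*: oven time 187/187 (tight); butter 176/176 (tight).
The binding rows give the dual system: 4·y_oven time + 5·y_butter = 52 and 3·y_oven time + 1·y_butter = 22.5.
This yields shadow prices y_oven time = 5.5, y_butter = 6.
Reduced cost of focaccia: c₃ − yᵀa₃ = 3.5 − (5.5·1 + 6·1) = 3.5 − 11.5 = -8.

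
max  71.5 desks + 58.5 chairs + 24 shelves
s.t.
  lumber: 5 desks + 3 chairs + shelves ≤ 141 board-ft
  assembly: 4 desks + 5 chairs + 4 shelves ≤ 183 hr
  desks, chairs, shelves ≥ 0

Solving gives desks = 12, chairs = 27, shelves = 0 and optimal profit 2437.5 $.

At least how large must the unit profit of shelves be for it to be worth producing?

Check each constraint at x*: lumber 141/141 (tight); assembly 183/183 (tight).
From A_Bᵀ y = c: 5·y_lumber + 4·y_assembly = 71.5; 3·y_lumber + 5·y_assembly = 58.5.
Solving: y_lumber = 9.5, y_assembly = 6.
shelves enters the basis when its profit ≥ yᵀa₃ = 9.5·1 + 6·4 = 33.5.

33.5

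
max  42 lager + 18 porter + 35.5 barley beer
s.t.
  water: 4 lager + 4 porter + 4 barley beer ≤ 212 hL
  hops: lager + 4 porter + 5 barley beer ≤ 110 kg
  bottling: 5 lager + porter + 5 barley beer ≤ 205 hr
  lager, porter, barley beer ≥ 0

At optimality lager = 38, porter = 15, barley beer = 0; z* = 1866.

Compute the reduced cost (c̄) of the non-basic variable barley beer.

Check each constraint at x*: water 212/212 (tight); hops 98/110 (slack 12); bottling 205/205 (tight).
By complementary slackness, y = 0 for the non-binding constraint.
Dual feasibility on the basic columns requires 4·y_water + 5·y_bottling = 42, 4·y_water + 1·y_bottling = 18.
→ y_water = 3 and y_bottling = 6.
Reduced cost of barley beer: c₃ − yᵀa₃ = 35.5 − (3·4 + 6·5) = 35.5 − 42 = -6.5.

-6.5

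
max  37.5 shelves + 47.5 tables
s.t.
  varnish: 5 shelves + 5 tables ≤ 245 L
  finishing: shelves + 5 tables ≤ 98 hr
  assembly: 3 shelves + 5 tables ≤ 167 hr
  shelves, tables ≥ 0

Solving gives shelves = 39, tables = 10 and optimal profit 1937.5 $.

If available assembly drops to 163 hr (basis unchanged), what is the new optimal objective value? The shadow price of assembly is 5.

1917.5

Δb = -4, so new z* = 1937.5 + (5)·(-4) = 1937.5 − 20 = 1917.5.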